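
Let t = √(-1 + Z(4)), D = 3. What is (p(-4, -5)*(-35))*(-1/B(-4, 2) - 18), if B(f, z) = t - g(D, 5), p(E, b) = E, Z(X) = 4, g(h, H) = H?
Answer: -27370/11 + 70*√3/11 ≈ -2477.2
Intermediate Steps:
t = √3 (t = √(-1 + 4) = √3 ≈ 1.7320)
B(f, z) = -5 + √3 (B(f, z) = √3 - 1*5 = √3 - 5 = -5 + √3)
(p(-4, -5)*(-35))*(-1/B(-4, 2) - 18) = (-4*(-35))*(-1/(-5 + √3) - 18) = 140*(-18 - 1/(-5 + √3)) = -2520 - 140/(-5 + √3)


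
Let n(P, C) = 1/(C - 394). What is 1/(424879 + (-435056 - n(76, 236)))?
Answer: -158/1607965 ≈ -9.8261e-5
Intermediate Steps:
n(P, C) = 1/(-394 + C)
1/(424879 + (-435056 - n(76, 236))) = 1/(424879 + (-435056 - 1/(-394 + 236))) = 1/(424879 + (-435056 - 1/(-158))) = 1/(424879 + (-435056 - 1*(-1/158))) = 1/(424879 + (-435056 + 1/158)) = 1/(424879 - 68738847/158) = 1/(-1607965/158) = -158/1607965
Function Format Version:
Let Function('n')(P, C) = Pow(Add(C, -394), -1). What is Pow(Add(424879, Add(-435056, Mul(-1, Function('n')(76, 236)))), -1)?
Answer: Rational(-158, 1607965) ≈ -9.8261e-5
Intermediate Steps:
Function('n')(P, C) = Pow(Add(-394, C), -1)
Pow(Add(424879, Add(-435056, Mul(-1, Function('n')(76, 236)))), -1) = Pow(Add(424879, Add(-435056, Mul(-1, Pow(Add(-394, 236), -1)))), -1) = Pow(Add(424879, Add(-435056, Mul(-1, Pow(-158, -1)))), -1) = Pow(Add(424879, Add(-435056, Mul(-1, Rational(-1, 158)))), -1) = Pow(Add(424879, Add(-435056, Rational(1, 158))), -1) = Pow(Add(424879, Rational(-68738847, 158)), -1) = Pow(Rational(-1607965, 158), -1) = Rational(-158, 1607965)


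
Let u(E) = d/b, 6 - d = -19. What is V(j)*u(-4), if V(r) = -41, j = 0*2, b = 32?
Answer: -1025/32 ≈ -32.031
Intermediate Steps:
d = 25 (d = 6 - 1*(-19) = 6 + 19 = 25)
j = 0
u(E) = 25/32
V(j)*u(-4) = -41*25/32 = -1025/32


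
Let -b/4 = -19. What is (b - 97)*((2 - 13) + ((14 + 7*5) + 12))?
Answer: -1050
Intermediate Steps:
b = 76 (b = -4*(-19) = 76)
(b - 97)*((2 - 13) + ((14 + 7*5) + 12)) = (76 - 97)*((2 - 13) + ((14 + 7*5) + 12)) = -21*(-11 + ((14 + 35) + 12)) = -21*(-11 + (49 + 12)) = -21*(-11 + 61) = -21*50 = -1050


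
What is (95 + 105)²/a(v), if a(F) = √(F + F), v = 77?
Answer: 20000*√154/77 ≈ 3223.3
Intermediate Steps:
a(F) = √2*√F (a(F) = √(2*F) = √2*√F)
(95 + 105)²/a(v) = (95 + 105)²/((√2*√77)) = 200²/(√154) = 40000*(√154/154) = 20000*√154/77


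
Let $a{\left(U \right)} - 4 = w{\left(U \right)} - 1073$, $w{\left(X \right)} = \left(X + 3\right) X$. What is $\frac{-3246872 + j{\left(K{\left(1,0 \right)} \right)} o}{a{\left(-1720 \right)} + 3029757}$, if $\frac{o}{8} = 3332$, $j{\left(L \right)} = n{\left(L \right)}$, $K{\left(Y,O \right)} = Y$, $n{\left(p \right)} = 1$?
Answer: $- \frac{402527}{747741} \approx -0.53832$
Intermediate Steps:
$w{\left(X \right)} = X \left(3 + X\right)$ ($w{\left(X \right)} = \left(3 + X\right) X = X \left(3 + X\right)$)
$j{\left(L \right)} = 1$
$o = 26656$ ($o = 8 \cdot 3332 = 26656$)
$a{\left(U \right)} = -1069 + U \left(3 + U\right)$ ($a{\left(U \right)} = 4 + \left(U \left(3 + U\right) - 1073\right) = 4 + \left(-1073 + U \left(3 + U\right)\right) = -1069 + U \left(3 + U\right)$)
$\frac{-3246872 + j{\left(K{\left(1,0 \right)} \right)} o}{a{\left(-1720 \right)} + 3029757} = \frac{-3246872 + 1 \cdot 26656}{\left(-1069 - 1720 \left(3 - 1720\right)\right) + 3029757} = \frac{-3246872 + 26656}{\left(-1069 - -2953240\right) + 3029757} = - \frac{3220216}{\left(-1069 + 2953240\right) + 3029757} = - \frac{3220216}{2952171 + 3029757} = - \frac{3220216}{5981928} = \left(-3220216\right) \frac{1}{5981928} = - \frac{402527}{747741}$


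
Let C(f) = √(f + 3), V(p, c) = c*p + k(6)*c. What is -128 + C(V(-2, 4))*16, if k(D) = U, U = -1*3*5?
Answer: -128 + 16*I*√65 ≈ -128.0 + 129.0*I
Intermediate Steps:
U = -15 (U = -3*5 = -15)
k(D) = -15
V(p, c) = -15*c + c*p (V(p, c) = c*p - 15*c = -15*c + c*p)
C(f) = √(3 + f)
-128 + C(V(-2, 4))*16 = -128 + √(3 + 4*(-15 - 2))*16 = -128 + √(3 + 4*(-17))*16 = -128 + √(3 - 68)*16 = -128 + √(-65)*16 = -128 + (I*√65)*16 = -128 + 16*I*√65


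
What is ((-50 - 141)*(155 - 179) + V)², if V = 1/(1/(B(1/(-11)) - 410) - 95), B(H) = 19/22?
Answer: 15365203066989044929/731225083689 ≈ 2.1013e+7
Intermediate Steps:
B(H) = 19/22 (B(H) = 19*(1/22) = 19/22)
V = -9001/855117 (V = 1/(1/(19/22 - 410) - 95) = 1/(1/(-9001/22) - 95) = 1/(-22/9001 - 95) = 1/(-855117/9001) = -9001/855117 ≈ -0.010526)
((-50 - 141)*(155 - 179) + V)² = ((-50 - 141)*(155 - 179) - 9001/855117)² = (-191*(-24) - 9001/855117)² = (4584 - 9001/855117)² = (3919847327/855117)² = 15365203066989044929/731225083689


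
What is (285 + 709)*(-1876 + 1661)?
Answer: -213710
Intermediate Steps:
(285 + 709)*(-1876 + 1661) = 994*(-215) = -213710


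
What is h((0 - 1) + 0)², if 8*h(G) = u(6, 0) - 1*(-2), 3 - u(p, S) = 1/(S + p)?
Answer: 841/2304 ≈ 0.36502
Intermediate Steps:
u(p, S) = 3 - 1/(S + p)
h(G) = 29/48 (h(G) = ((-1 + 3*0 + 3*6)/(0 + 6) - 1*(-2))/8 = ((-1 + 0 + 18)/6 + 2)/8 = ((⅙)*17 + 2)/8 = (17/6 + 2)/8 = (⅛)*(29/6) = 29/48)
h((0 - 1) + 0)² = (29/48)² = 841/2304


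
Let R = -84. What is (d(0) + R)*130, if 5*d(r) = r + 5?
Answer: -10790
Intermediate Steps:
d(r) = 1 + r/5 (d(r) = (r + 5)/5 = (5 + r)/5 = 1 + r/5)
(d(0) + R)*130 = ((1 + (⅕)*0) - 84)*130 = ((1 + 0) - 84)*130 = (1 - 84)*130 = -83*130 = -10790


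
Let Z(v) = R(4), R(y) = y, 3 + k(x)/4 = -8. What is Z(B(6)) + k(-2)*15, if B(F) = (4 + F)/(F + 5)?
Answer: -656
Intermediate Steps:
B(F) = (4 + F)/(5 + F)
k(x) = -44 (k(x) = -12 + 4*(-8) = -12 - 32 = -44)
Z(v) = 4
Z(B(6)) + k(-2)*15 = 4 - 44*15 = 4 - 660 = -656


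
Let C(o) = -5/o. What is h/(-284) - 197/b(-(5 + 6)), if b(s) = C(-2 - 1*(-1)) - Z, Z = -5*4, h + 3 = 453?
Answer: -33599/3550 ≈ -9.4645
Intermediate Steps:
h = 450 (h = -3 + 453 = 450)
Z = -20
b(s) = 25 (b(s) = -5/(-2 - 1*(-1)) - 1*(-20) = -5/(-2 + 1) + 20 = -5/(-1) + 20 = -5*(-1) + 20 = 5 + 20 = 25)
h/(-284) - 197/b(-(5 + 6)) = 450/(-284) - 197/25 = 450*(-1/284) - 197*1/25 = -225/142 - 197/25 = -33599/3550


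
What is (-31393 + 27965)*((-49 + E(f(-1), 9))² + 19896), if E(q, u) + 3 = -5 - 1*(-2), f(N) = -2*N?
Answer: -78573188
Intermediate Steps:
E(q, u) = -6 (E(q, u) = -3 + (-5 - 1*(-2)) = -3 + (-5 + 2) = -3 - 3 = -6)
(-31393 + 27965)*((-49 + E(f(-1), 9))² + 19896) = (-31393 + 27965)*((-49 - 6)² + 19896) = -3428*((-55)² + 19896) = -3428*(3025 + 19896) = -3428*22921 = -78573188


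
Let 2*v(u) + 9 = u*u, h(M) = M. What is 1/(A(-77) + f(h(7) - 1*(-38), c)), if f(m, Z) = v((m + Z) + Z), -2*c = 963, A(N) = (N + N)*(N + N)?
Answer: 2/890147 ≈ 2.2468e-6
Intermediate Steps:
A(N) = 4*N**2 (A(N) = (2*N)*(2*N) = 4*N**2)
v(u) = -9/2 + u**2/2 (v(u) = -9/2 + (u*u)/2 = -9/2 + u**2/2)
c = -963/2 (c = -1/2*963 = -963/2 ≈ -481.50)
f(m, Z) = -9/2 + (m + 2*Z)**2/2 (f(m, Z) = -9/2 + ((m + Z) + Z)**2/2 = -9/2 + ((Z + m) + Z)**2/2 = -9/2 + (m + 2*Z)**2/2)
1/(A(-77) + f(h(7) - 1*(-38), c)) = 1/(4*(-77)**2 + (-9/2 + ((7 - 1*(-38)) + 2*(-963/2))**2/2)) = 1/(4*5929 + (-9/2 + ((7 + 38) - 963)**2/2)) = 1/(23716 + (-9/2 + (45 - 963)**2/2)) = 1/(23716 + (-9/2 + (1/2)*(-918)**2)) = 1/(23716 + (-9/2 + (1/2)*842724)) = 1/(23716 + (-9/2 + 421362)) = 1/(23716 + 842715/2) = 1/(890147/2) = 2/890147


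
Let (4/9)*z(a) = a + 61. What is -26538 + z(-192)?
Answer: -107331/4 ≈ -26833.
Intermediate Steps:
z(a) = 549/4 + 9*a/4 (z(a) = 9*(a + 61)/4 = 9*(61 + a)/4 = 549/4 + 9*a/4)
-26538 + z(-192) = -26538 + (549/4 + (9/4)*(-192)) = -26538 + (549/4 - 432) = -26538 - 1179/4 = -107331/4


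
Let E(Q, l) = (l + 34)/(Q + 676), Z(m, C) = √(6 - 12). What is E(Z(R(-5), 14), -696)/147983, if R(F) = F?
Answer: -223756/33812783653 + 331*I*√6/33812783653 ≈ -6.6175e-6 + 2.3979e-8*I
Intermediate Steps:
Z(m, C) = I*√6 (Z(m, C) = √(-6) = I*√6)
E(Q, l) = (34 + l)/(676 + Q)
E(Z(R(-5), 14), -696)/147983 = ((34 - 696)/(676 + I*√6))/147983 = (-662/(676 + I*√6))*(1/147983) = -662/(676 + I*√6)*(1/147983) = -662/(147983*(676 + I*√6))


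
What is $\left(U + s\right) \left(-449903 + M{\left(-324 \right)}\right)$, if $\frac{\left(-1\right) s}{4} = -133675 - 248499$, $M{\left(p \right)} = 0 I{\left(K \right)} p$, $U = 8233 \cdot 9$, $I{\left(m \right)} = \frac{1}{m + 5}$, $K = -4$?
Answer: $-721101379079$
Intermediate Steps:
$I{\left(m \right)} = \frac{1}{5 + m}$
$U = 74097$
$M{\left(p \right)} = 0$ ($M{\left(p \right)} = \frac{0}{5 - 4} p = \frac{0}{1} p = 0 \cdot 1 p = 0 p = 0$)
$s = 1528696$ ($s = - 4 \left(-133675 - 248499\right) = \left(-4\right) \left(-382174\right) = 1528696$)
$\left(U + s\right) \left(-449903 + M{\left(-324 \right)}\right) = \left(74097 + 1528696\right) \left(-449903 + 0\right) = 1602793 \left(-449903\right) = -721101379079$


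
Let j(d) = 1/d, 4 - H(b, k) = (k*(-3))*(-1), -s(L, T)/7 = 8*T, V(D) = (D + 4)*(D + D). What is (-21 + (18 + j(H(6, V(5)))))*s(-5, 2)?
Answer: 6392/19 ≈ 336.42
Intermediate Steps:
V(D) = 2*D*(4 + D) (V(D) = (4 + D)*(2*D) = 2*D*(4 + D))
s(L, T) = -56*T
H(b, k) = 4 - 3*k (H(b, k) = 4 - k*(-3)*(-1) = 4 - (-3*k)*(-1) = 4 - 3*k)
(-21 + (18 + j(H(6, V(5)))))*s(-5, 2) = (-21 + (18 + 1/(4 - 6*5*(4 + 5))))*(-56*2) = (-21 + (18 + 1/(4 - 6*5*9)))*(-112) = (-21 + (18 + 1/(4 - 3*90)))*(-112) = (-21 + (18 + 1/(4 - 270)))*(-112) = (-21 + (18 + 1/(-266)))*(-112) = (-21 + (18 - 1/266))*(-112) = (-21 + 4787/266)*(-112) = -799/266*(-112) = 6392/19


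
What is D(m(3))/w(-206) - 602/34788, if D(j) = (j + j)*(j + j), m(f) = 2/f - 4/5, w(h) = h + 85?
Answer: -2824343/157850550 ≈ -0.017893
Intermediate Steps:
w(h) = 85 + h
m(f) = -4/5 + 2/f (m(f) = 2/f - 4*1/5 = 2/f - 4/5 = -4/5 + 2/f)
D(j) = 4*j**2 (D(j) = (2*j)*(2*j) = 4*j**2)
D(m(3))/w(-206) - 602/34788 = (4*(-4/5 + 2/3)**2)/(85 - 206) - 602/34788 = (4*(-4/5 + 2*(1/3))**2)/(-121) - 602*1/34788 = (4*(-4/5 + 2/3)**2)*(-1/121) - 301/17394 = (4*(-2/15)**2)*(-1/121) - 301/17394 = (4*(4/225))*(-1/121) - 301/17394 = (16/225)*(-1/121) - 301/17394 = -16/27225 - 301/17394 = -2824343/157850550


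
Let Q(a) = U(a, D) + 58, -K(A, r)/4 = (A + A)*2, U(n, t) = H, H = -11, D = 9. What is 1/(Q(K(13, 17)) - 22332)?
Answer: -1/22285 ≈ -4.4873e-5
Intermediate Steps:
U(n, t) = -11
K(A, r) = -16*A (K(A, r) = -4*(A + A)*2 = -4*2*A*2 = -16*A)
Q(a) = 47 (Q(a) = -11 + 58 = 47)
1/(Q(K(13, 17)) - 22332) = 1/(47 - 22332) = 1/(-22285) = -1/22285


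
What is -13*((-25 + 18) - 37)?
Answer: 572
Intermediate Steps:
-13*((-25 + 18) - 37) = -13*(-7 - 37) = -13*(-44) = 572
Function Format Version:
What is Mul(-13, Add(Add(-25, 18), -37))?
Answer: 572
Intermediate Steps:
Mul(-13, Add(Add(-25, 18), -37)) = Mul(-13, Add(-7, -37)) = Mul(-13, -44) = 572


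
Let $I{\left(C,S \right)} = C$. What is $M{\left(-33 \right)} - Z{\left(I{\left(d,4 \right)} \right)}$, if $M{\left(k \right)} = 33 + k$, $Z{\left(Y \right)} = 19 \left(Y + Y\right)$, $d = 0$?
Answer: $0$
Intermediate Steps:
$Z{\left(Y \right)} = 38 Y$ ($Z{\left(Y \right)} = 19 \cdot 2 Y = 38 Y$)
$M{\left(-33 \right)} - Z{\left(I{\left(d,4 \right)} \right)} = \left(33 - 33\right) - 38 \cdot 0 = 0 - 0 = 0 + 0 = 0$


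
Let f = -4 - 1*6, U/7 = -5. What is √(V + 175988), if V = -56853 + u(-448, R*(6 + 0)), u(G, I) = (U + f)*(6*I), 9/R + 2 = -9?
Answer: 17*√50435/11 ≈ 347.07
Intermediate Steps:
R = -9/11 (R = 9/(-2 - 9) = 9/(-11) = 9*(-1/11) = -9/11 ≈ -0.81818)
U = -35 (U = 7*(-5) = -35)
f = -10 (f = -4 - 6 = -10)
u(G, I) = -270*I (u(G, I) = (-35 - 10)*(6*I) = -270*I)
V = -610803/11 (V = -56853 - (-2430)*(6 + 0)/11 = -56853 - (-2430)*6/11 = -56853 - 270*(-54/11) = -56853 + 14580/11 = -610803/11 ≈ -55528.)
√(V + 175988) = √(-610803/11 + 175988) = √(1325065/11) = 17*√50435/11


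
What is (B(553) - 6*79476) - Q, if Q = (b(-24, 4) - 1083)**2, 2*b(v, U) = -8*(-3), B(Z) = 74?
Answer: -1623823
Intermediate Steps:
b(v, U) = 12 (b(v, U) = (-8*(-3))/2 = (1/2)*24 = 12)
Q = 1147041 (Q = (12 - 1083)**2 = (-1071)**2 = 1147041)
(B(553) - 6*79476) - Q = (74 - 6*79476) - 1*1147041 = (74 - 1*476856) - 1147041 = (74 - 476856) - 1147041 = -476782 - 1147041 = -1623823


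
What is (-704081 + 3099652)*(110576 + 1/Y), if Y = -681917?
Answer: 180634807273988061/681917 ≈ 2.6489e+11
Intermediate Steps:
(-704081 + 3099652)*(110576 + 1/Y) = (-704081 + 3099652)*(110576 + 1/(-681917)) = 2395571*(110576 - 1/681917) = 2395571*(75403654191/681917) = 180634807273988061/681917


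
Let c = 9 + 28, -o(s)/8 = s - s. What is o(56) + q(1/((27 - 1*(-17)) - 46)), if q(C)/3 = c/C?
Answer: -222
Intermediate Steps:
o(s) = 0 (o(s) = -8*(s - s) = -8*0 = 0)
c = 37
q(C) = 111/C (q(C) = 3*(37/C) = 111/C)
o(56) + q(1/((27 - 1*(-17)) - 46)) = 0 + 111/(1/((27 - 1*(-17)) - 46)) = 0 + 111/(1/((27 + 17) - 46)) = 0 + 111/(1/(44 - 46)) = 0 + 111/(1/(-2)) = 0 + 111/(-½) = 0 + 111*(-2) = 0 - 222 = -222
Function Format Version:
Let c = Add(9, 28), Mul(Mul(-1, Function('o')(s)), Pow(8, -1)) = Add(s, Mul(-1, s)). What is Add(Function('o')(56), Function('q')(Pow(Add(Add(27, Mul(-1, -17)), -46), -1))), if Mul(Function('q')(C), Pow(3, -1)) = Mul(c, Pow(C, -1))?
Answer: -222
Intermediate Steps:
Function('o')(s) = 0 (Function('o')(s) = Mul(-8, Add(s, Mul(-1, s))) = Mul(-8, 0) = 0)
c = 37
Function('q')(C) = Mul(111, Pow(C, -1)) (Function('q')(C) = Mul(3, Mul(37, Pow(C, -1))) = Mul(111, Pow(C, -1)))
Add(Function('o')(56), Function('q')(Pow(Add(Add(27, Mul(-1, -17)), -46), -1))) = Add(0, Mul(111, Pow(Pow(Add(Add(27, Mul(-1, -17)), -46), -1), -1))) = Add(0, Mul(111, Pow(Pow(Add(Add(27, 17), -46), -1), -1))) = Add(0, Mul(111, Pow(Pow(Add(44, -46), -1), -1))) = Add(0, Mul(111, Pow(Pow(-2, -1), -1))) = Add(0, Mul(111, Pow(Rational(-1, 2), -1))) = Add(0, Mul(111, -2)) = Add(0, -222) = -222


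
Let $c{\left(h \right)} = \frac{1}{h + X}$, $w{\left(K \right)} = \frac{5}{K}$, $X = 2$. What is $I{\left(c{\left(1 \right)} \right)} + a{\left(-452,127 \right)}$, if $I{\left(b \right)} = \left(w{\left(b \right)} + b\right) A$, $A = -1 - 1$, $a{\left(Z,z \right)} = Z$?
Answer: $- \frac{1448}{3} \approx -482.67$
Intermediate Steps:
$A = -2$
$c{\left(h \right)} = \frac{1}{2 + h}$ ($c{\left(h \right)} = \frac{1}{h + 2} = \frac{1}{2 + h}$)
$I{\left(b \right)} = - \frac{10}{b} - 2 b$ ($I{\left(b \right)} = \left(\frac{5}{b} + b\right) \left(-2\right) = \left(b + \frac{5}{b}\right) \left(-2\right) = - \frac{10}{b} - 2 b$)
$I{\left(c{\left(1 \right)} \right)} + a{\left(-452,127 \right)} = \left(- \frac{10}{\frac{1}{2 + 1}} - \frac{2}{2 + 1}\right) - 452 = \left(- \frac{10}{\frac{1}{3}} - \frac{2}{3}\right) - 452 = \left(- 10 \frac{1}{\frac{1}{3}} - \frac{2}{3}\right) - 452 = \left(\left(-10\right) 3 - \frac{2}{3}\right) - 452 = \left(-30 - \frac{2}{3}\right) - 452 = - \frac{92}{3} - 452 = - \frac{1448}{3}$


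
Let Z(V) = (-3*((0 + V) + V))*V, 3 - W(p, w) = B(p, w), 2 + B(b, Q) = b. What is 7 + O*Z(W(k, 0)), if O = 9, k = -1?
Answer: -1937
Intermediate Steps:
B(b, Q) = -2 + b
W(p, w) = 5 - p (W(p, w) = 3 - (-2 + p) = 3 + (2 - p) = 5 - p)
Z(V) = -6*V**2 (Z(V) = (-3*(V + V))*V = (-6*V)*V = -6*V**2)
7 + O*Z(W(k, 0)) = 7 + 9*(-6*(5 - 1*(-1))**2) = 7 + 9*(-6*(5 + 1)**2) = 7 + 9*(-6*6**2) = 7 + 9*(-6*36) = 7 + 9*(-216) = 7 - 1944 = -1937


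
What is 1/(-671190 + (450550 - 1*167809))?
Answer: -1/388449 ≈ -2.5743e-6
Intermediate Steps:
1/(-671190 + (450550 - 1*167809)) = 1/(-671190 + (450550 - 167809)) = 1/(-671190 + 282741) = 1/(-388449) = -1/388449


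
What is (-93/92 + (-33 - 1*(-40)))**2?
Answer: 303601/8464 ≈ 35.870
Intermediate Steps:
(-93/92 + (-33 - 1*(-40)))**2 = (-93*1/92 + (-33 + 40))**2 = (-93/92 + 7)**2 = (551/92)**2 = 303601/8464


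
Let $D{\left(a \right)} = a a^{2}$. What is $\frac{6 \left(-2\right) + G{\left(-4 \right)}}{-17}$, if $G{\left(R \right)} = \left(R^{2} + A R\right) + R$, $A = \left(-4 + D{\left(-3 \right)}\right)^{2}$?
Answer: $\frac{3844}{17} \approx 226.12$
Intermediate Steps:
$D{\left(a \right)} = a^{3}$
$A = 961$ ($A = \left(-4 + \left(-3\right)^{3}\right)^{2} = \left(-4 - 27\right)^{2} = \left(-31\right)^{2} = 961$)
$G{\left(R \right)} = R^{2} + 962 R$ ($G{\left(R \right)} = \left(R^{2} + 961 R\right) + R = R^{2} + 962 R$)
$\frac{6 \left(-2\right) + G{\left(-4 \right)}}{-17} = \frac{6 \left(-2\right) - 4 \left(962 - 4\right)}{-17} = \left(-12 - 3832\right) \left(- \frac{1}{17}\right) = \left(-3844\right) \left(- \frac{1}{17}\right) = \frac{3844}{17}$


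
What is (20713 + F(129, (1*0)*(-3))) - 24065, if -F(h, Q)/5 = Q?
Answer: -3352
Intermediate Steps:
F(h, Q) = -5*Q
(20713 + F(129, (1*0)*(-3))) - 24065 = (20713 - 5*1*0*(-3)) - 24065 = (20713 - 0*(-3)) - 24065 = (20713 - 5*0) - 24065 = (20713 + 0) - 24065 = 20713 - 24065 = -3352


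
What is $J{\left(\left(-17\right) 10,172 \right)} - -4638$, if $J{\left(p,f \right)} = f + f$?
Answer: $4982$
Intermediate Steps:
$J{\left(p,f \right)} = 2 f$
$J{\left(\left(-17\right) 10,172 \right)} - -4638 = 2 \cdot 172 - -4638 = 344 + 4638 = 4982$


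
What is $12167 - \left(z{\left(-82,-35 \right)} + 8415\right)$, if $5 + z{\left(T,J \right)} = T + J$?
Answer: $3874$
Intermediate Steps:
$z{\left(T,J \right)} = -5 + J + T$ ($z{\left(T,J \right)} = -5 + \left(T + J\right) = -5 + \left(J + T\right) = -5 + J + T$)
$12167 - \left(z{\left(-82,-35 \right)} + 8415\right) = 12167 - \left(\left(-5 - 35 - 82\right) + 8415\right) = 12167 - \left(-122 + 8415\right) = 12167 - 8293 = 3874$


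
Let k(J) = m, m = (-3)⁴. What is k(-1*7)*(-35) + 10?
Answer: -2825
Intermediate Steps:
m = 81
k(J) = 81
k(-1*7)*(-35) + 10 = 81*(-35) + 10 = -2835 + 10 = -2825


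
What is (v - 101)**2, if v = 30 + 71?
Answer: 0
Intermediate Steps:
v = 101
(v - 101)**2 = (101 - 101)**2 = 0**2 = 0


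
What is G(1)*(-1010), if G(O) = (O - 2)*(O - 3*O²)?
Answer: -2020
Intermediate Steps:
G(O) = (-2 + O)*(O - 3*O²)
G(1)*(-1010) = (1*(-2 - 3*1² + 7*1))*(-1010) = (1*(-2 - 3*1 + 7))*(-1010) = (1*(-2 - 3 + 7))*(-1010) = (1*2)*(-1010) = 2*(-1010) = -2020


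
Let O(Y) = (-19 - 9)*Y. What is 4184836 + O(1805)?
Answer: 4134296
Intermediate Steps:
O(Y) = -28*Y
4184836 + O(1805) = 4184836 - 28*1805 = 4184836 - 50540 = 4134296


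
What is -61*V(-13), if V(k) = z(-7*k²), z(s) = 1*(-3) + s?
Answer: 72346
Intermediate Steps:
z(s) = -3 + s
V(k) = -3 - 7*k²
-61*V(-13) = -61*(-3 - 7*(-13)²) = -61*(-3 - 7*169) = -61*(-3 - 1183) = -61*(-1186) = 72346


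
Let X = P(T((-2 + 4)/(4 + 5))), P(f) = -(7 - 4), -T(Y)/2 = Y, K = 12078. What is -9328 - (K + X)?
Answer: -21403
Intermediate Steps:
T(Y) = -2*Y
P(f) = -3 (P(f) = -1*3 = -3)
X = -3
-9328 - (K + X) = -9328 - (12078 - 3) = -9328 - 1*12075 = -9328 - 12075 = -21403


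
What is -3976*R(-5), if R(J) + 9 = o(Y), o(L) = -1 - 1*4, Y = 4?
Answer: 55664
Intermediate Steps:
o(L) = -5 (o(L) = -1 - 4 = -5)
R(J) = -14 (R(J) = -9 - 5 = -14)
-3976*R(-5) = -3976*(-14) = 55664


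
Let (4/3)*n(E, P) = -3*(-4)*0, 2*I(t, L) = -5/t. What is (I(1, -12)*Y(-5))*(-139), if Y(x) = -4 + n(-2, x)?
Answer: -1390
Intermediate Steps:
I(t, L) = -5/(2*t) (I(t, L) = (-5/t)/2 = -5/(2*t))
n(E, P) = 0 (n(E, P) = 3*(-3*(-4)*0)/4 = 3*(12*0)/4 = (3/4)*0 = 0)
Y(x) = -4 (Y(x) = -4 + 0 = -4)
(I(1, -12)*Y(-5))*(-139) = (-5/2/1*(-4))*(-139) = (-5/2*1*(-4))*(-139) = -5/2*(-4)*(-139) = 10*(-139) = -1390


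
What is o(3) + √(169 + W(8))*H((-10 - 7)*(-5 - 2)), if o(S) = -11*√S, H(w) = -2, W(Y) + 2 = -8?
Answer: -11*√3 - 2*√159 ≈ -44.272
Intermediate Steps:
W(Y) = -10 (W(Y) = -2 - 8 = -10)
o(3) + √(169 + W(8))*H((-10 - 7)*(-5 - 2)) = -11*√3 + √(169 - 10)*(-2) = -11*√3 + √159*(-2) = -11*√3 - 2*√159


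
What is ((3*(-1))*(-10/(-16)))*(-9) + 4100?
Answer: 32935/8 ≈ 4116.9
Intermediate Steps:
((3*(-1))*(-10/(-16)))*(-9) + 4100 = -(-30)*(-1)/16*(-9) + 4100 = -3*5/8*(-9) + 4100 = -15/8*(-9) + 4100 = 135/8 + 4100 = 32935/8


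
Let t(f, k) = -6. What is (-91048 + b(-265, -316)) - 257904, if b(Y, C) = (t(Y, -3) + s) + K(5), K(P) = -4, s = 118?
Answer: -348844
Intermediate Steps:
b(Y, C) = 108 (b(Y, C) = (-6 + 118) - 4 = 112 - 4 = 108)
(-91048 + b(-265, -316)) - 257904 = (-91048 + 108) - 257904 = -90940 - 257904 = -348844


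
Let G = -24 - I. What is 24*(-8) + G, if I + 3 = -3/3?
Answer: -212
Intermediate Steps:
I = -4 (I = -3 - 3/3 = -3 - 3*1/3 = -3 - 1 = -4)
G = -20 (G = -24 - 1*(-4) = -24 + 4 = -20)
24*(-8) + G = 24*(-8) - 20 = -192 - 20 = -212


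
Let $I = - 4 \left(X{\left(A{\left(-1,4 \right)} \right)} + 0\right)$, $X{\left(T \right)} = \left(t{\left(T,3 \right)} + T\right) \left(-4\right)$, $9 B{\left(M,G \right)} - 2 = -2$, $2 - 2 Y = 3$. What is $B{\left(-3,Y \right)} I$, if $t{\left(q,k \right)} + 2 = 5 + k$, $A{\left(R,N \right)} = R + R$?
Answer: $0$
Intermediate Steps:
$Y = - \frac{1}{2}$ ($Y = 1 - \frac{3}{2} = - \frac{1}{2} \approx -0.5$)
$B{\left(M,G \right)} = 0$ ($B{\left(M,G \right)} = \frac{2}{9} + \frac{1}{9} \left(-2\right) = \frac{2}{9} - \frac{2}{9} = 0$)
$A{\left(R,N \right)} = 2 R$
$t{\left(q,k \right)} = 3 + k$ ($t{\left(q,k \right)} = -2 + \left(5 + k\right) = 3 + k$)
$X{\left(T \right)} = -24 - 4 T$ ($X{\left(T \right)} = \left(\left(3 + 3\right) + T\right) \left(-4\right) = \left(6 + T\right) \left(-4\right) = -24 - 4 T$)
$I = 64$ ($I = - 4 \left(\left(-24 - 4 \cdot 2 \left(-1\right)\right) + 0\right) = - 4 \left(\left(-24 - -8\right) + 0\right) = - 4 \left(\left(-24 + 8\right) + 0\right) = - 4 \left(-16 + 0\right) = \left(-4\right) \left(-16\right) = 64$)
$B{\left(-3,Y \right)} I = 0 \cdot 64 = 0$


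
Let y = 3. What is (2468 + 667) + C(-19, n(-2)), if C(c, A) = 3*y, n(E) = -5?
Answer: 3144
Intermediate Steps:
C(c, A) = 9 (C(c, A) = 3*3 = 9)
(2468 + 667) + C(-19, n(-2)) = (2468 + 667) + 9 = 3135 + 9 = 3144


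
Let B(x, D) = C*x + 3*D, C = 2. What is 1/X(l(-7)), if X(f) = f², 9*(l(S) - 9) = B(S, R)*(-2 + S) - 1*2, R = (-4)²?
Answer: 81/51529 ≈ 0.0015719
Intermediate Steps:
R = 16
B(x, D) = 2*x + 3*D
l(S) = 79/9 + (-2 + S)*(48 + 2*S)/9 (l(S) = 9 + ((2*S + 3*16)*(-2 + S) - 1*2)/9 = 9 + ((2*S + 48)*(-2 + S) - 2)/9 = 9 + ((48 + 2*S)*(-2 + S) - 2)/9 = 9 + ((-2 + S)*(48 + 2*S) - 2)/9 = 9 + (-2 + (-2 + S)*(48 + 2*S))/9 = 9 + (-2/9 + (-2 + S)*(48 + 2*S)/9) = 79/9 + (-2 + S)*(48 + 2*S)/9)
1/X(l(-7)) = 1/((-17/9 + (2/9)*(-7)² + (44/9)*(-7))²) = 1/((-17/9 + (2/9)*49 - 308/9)²) = 1/((-17/9 + 98/9 - 308/9)²) = 1/((-227/9)²) = 1/(51529/81) = 81/51529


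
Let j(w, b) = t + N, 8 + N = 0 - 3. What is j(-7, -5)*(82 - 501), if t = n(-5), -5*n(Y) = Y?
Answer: 4190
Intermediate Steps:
n(Y) = -Y/5
t = 1 (t = -⅕*(-5) = 1)
N = -11 (N = -8 + (0 - 3) = -8 - 3 = -11)
j(w, b) = -10 (j(w, b) = 1 - 11 = -10)
j(-7, -5)*(82 - 501) = -10*(82 - 501) = -10*(-419) = 4190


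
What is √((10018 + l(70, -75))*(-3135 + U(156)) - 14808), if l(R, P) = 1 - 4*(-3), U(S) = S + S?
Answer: I*√28332321 ≈ 5322.8*I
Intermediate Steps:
U(S) = 2*S
l(R, P) = 13 (l(R, P) = 1 + 12 = 13)
√((10018 + l(70, -75))*(-3135 + U(156)) - 14808) = √((10018 + 13)*(-3135 + 2*156) - 14808) = √(10031*(-3135 + 312) - 14808) = √(10031*(-2823) - 14808) = √(-28317513 - 14808) = √(-28332321) = I*√28332321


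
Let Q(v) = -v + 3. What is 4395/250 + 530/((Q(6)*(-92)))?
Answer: 33638/1725 ≈ 19.500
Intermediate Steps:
Q(v) = 3 - v
4395/250 + 530/((Q(6)*(-92))) = 4395/250 + 530/(((3 - 1*6)*(-92))) = 4395*(1/250) + 530/(((3 - 6)*(-92))) = 879/50 + 530/((-3*(-92))) = 879/50 + 530/276 = 879/50 + 530*(1/276) = 879/50 + 265/138 = 33638/1725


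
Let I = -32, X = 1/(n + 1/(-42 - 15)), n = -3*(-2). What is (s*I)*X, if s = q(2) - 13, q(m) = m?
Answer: 1824/31 ≈ 58.839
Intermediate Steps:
s = -11 (s = 2 - 13 = -11)
n = 6
X = 57/341 (X = 1/(6 + 1/(-42 - 15)) = 1/(6 + 1/(-57)) = 1/(6 - 1/57) = 1/(341/57) = 57/341 ≈ 0.16716)
(s*I)*X = -11*(-32)*(57/341) = 352*(57/341) = 1824/31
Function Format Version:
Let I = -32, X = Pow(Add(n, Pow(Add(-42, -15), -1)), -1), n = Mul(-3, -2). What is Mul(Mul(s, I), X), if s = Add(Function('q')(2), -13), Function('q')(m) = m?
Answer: Rational(1824, 31) ≈ 58.839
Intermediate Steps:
s = -11 (s = Add(2, -13) = -11)
n = 6
X = Rational(57, 341) (X = Pow(Add(6, Pow(Add(-42, -15), -1)), -1) = Pow(Add(6, Pow(-57, -1)), -1) = Pow(Add(6, Rational(-1, 57)), -1) = Pow(Rational(341, 57), -1) = Rational(57, 341) ≈ 0.16716)
Mul(Mul(s, I), X) = Mul(Mul(-11, -32), Rational(57, 341)) = Mul(352, Rational(57, 341)) = Rational(1824, 31)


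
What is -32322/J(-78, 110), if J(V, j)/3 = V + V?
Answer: 5387/78 ≈ 69.064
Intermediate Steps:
J(V, j) = 6*V (J(V, j) = 3*(V + V) = 3*(2*V) = 6*V)
-32322/J(-78, 110) = -32322/(6*(-78)) = -32322/(-468) = -32322*(-1/468) = 5387/78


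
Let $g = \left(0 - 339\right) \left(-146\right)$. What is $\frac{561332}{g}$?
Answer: $\frac{280666}{24747} \approx 11.341$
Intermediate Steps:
$g = 49494$ ($g = \left(-339\right) \left(-146\right) = 49494$)
$\frac{561332}{g} = \frac{561332}{49494} = 561332 \cdot \frac{1}{49494} = \frac{280666}{24747}$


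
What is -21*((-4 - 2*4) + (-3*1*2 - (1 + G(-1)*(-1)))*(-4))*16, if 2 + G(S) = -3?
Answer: -12096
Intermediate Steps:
G(S) = -5 (G(S) = -2 - 3 = -5)
-21*((-4 - 2*4) + (-3*1*2 - (1 + G(-1)*(-1)))*(-4))*16 = -21*((-4 - 2*4) + (-3*1*2 - (1 - 5*(-1)))*(-4))*16 = -21*((-4 - 8) + (-3*2 - (1 + 5))*(-4))*16 = -21*(-12 + (-6 - 1*6)*(-4))*16 = -21*(-12 + (-6 - 6)*(-4))*16 = -21*(-12 - 12*(-4))*16 = -21*(-12 + 48)*16 = -21*36*16 = -756*16 = -12096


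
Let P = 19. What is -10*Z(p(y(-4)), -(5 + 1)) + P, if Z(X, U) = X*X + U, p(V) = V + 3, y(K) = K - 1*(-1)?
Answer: 79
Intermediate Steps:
y(K) = 1 + K (y(K) = K + 1 = 1 + K)
p(V) = 3 + V
Z(X, U) = U + X² (Z(X, U) = X² + U = U + X²)
-10*Z(p(y(-4)), -(5 + 1)) + P = -10*(-(5 + 1) + (3 + (1 - 4))²) + 19 = -10*(-1*6 + (3 - 3)²) + 19 = -10*(-6 + 0²) + 19 = -10*(-6 + 0) + 19 = -10*(-6) + 19 = 60 + 19 = 79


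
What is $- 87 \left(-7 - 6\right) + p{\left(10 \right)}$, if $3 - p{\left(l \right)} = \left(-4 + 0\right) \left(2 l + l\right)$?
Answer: $1254$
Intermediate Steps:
$p{\left(l \right)} = 3 + 12 l$ ($p{\left(l \right)} = 3 - \left(-4 + 0\right) \left(2 l + l\right) = 3 - - 4 \cdot 3 l = 3 - - 12 l = 3 + 12 l$)
$- 87 \left(-7 - 6\right) + p{\left(10 \right)} = - 87 \left(-7 - 6\right) + \left(3 + 12 \cdot 10\right) = - 87 \left(-7 - 6\right) + \left(3 + 120\right) = \left(-87\right) \left(-13\right) + 123 = 1131 + 123 = 1254$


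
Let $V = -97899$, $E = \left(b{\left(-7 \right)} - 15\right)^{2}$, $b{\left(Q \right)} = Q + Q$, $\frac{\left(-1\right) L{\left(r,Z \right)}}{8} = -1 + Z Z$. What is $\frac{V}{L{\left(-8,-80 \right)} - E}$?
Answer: $\frac{97899}{52033} \approx 1.8815$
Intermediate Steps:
$L{\left(r,Z \right)} = 8 - 8 Z^{2}$ ($L{\left(r,Z \right)} = - 8 \left(-1 + Z Z\right) = - 8 \left(-1 + Z^{2}\right) = 8 - 8 Z^{2}$)
$b{\left(Q \right)} = 2 Q$
$E = 841$ ($E = \left(2 \left(-7\right) - 15\right)^{2} = \left(-14 - 15\right)^{2} = \left(-29\right)^{2} = 841$)
$\frac{V}{L{\left(-8,-80 \right)} - E} = - \frac{97899}{\left(8 - 8 \left(-80\right)^{2}\right) - 841} = - \frac{97899}{\left(8 - 51200\right) - 841} = - \frac{97899}{-51192 - 841} = - \frac{97899}{-52033} = \left(-97899\right) \left(- \frac{1}{52033}\right) = \frac{97899}{52033}$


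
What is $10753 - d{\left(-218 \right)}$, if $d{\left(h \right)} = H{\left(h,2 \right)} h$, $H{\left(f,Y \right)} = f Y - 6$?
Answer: $-85603$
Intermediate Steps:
$H{\left(f,Y \right)} = -6 + Y f$ ($H{\left(f,Y \right)} = Y f - 6 = -6 + Y f$)
$d{\left(h \right)} = h \left(-6 + 2 h\right)$ ($d{\left(h \right)} = \left(-6 + 2 h\right) h = h \left(-6 + 2 h\right)$)
$10753 - d{\left(-218 \right)} = 10753 - 2 \left(-218\right) \left(-3 - 218\right) = 10753 - 2 \left(-218\right) \left(-221\right) = 10753 - 96356 = -85603$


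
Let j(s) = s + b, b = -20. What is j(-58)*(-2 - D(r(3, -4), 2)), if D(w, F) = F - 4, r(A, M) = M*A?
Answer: 0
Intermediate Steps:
r(A, M) = A*M
D(w, F) = -4 + F
j(s) = -20 + s (j(s) = s - 20 = -20 + s)
j(-58)*(-2 - D(r(3, -4), 2)) = (-20 - 58)*(-2 - (-4 + 2)) = -78*(-2 - 1*(-2)) = -78*(-2 + 2) = -78*0 = 0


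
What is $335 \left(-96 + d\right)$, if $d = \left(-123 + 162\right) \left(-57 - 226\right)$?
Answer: $-3729555$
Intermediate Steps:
$d = -11037$ ($d = 39 \left(-283\right) = -11037$)
$335 \left(-96 + d\right) = 335 \left(-96 - 11037\right) = 335 \left(-11133\right) = -3729555$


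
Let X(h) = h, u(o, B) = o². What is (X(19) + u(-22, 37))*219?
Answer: 110157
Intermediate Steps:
(X(19) + u(-22, 37))*219 = (19 + (-22)²)*219 = (19 + 484)*219 = 503*219 = 110157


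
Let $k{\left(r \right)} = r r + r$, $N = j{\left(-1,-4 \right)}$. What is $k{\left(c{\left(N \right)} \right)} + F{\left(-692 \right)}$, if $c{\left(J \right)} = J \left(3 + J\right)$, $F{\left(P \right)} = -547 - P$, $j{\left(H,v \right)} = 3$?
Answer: $487$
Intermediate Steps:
$N = 3$
$k{\left(r \right)} = r + r^{2}$ ($k{\left(r \right)} = r^{2} + r = r + r^{2}$)
$k{\left(c{\left(N \right)} \right)} + F{\left(-692 \right)} = 3 \left(3 + 3\right) \left(1 + 3 \left(3 + 3\right)\right) - -145 = 3 \cdot 6 \left(1 + 3 \cdot 6\right) + \left(-547 + 692\right) = 18 \left(1 + 18\right) + 145 = 18 \cdot 19 + 145 = 342 + 145 = 487$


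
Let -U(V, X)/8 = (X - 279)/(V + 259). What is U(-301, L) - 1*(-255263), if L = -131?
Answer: 5358883/21 ≈ 2.5519e+5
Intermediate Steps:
U(V, X) = -8*(-279 + X)/(259 + V) (U(V, X) = -8*(X - 279)/(V + 259) = -8*(-279 + X)/(259 + V))
U(-301, L) - 1*(-255263) = 8*(279 - 1*(-131))/(259 - 301) - 1*(-255263) = 8*(279 + 131)/(-42) + 255263 = 8*(-1/42)*410 + 255263 = -1640/21 + 255263 = 5358883/21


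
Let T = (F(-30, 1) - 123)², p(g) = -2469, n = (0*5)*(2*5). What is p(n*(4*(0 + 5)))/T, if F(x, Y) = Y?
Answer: -2469/14884 ≈ -0.16588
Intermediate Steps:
n = 0 (n = 0*10 = 0)
T = 14884 (T = (1 - 123)² = (-122)² = 14884)
p(n*(4*(0 + 5)))/T = -2469/14884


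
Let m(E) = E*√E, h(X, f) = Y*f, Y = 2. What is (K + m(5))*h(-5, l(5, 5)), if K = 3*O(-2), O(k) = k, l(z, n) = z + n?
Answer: -120 + 100*√5 ≈ 103.61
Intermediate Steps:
l(z, n) = n + z
h(X, f) = 2*f
m(E) = E^(3/2)
K = -6 (K = 3*(-2) = -6)
(K + m(5))*h(-5, l(5, 5)) = (-6 + 5^(3/2))*(2*(5 + 5)) = (-6 + 5*√5)*(2*10) = (-6 + 5*√5)*20 = -120 + 100*√5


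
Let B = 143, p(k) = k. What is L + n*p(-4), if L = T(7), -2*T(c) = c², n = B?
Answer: -1193/2 ≈ -596.50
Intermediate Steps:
n = 143
T(c) = -c²/2
L = -49/2 (L = -½*7² = -½*49 = -49/2 ≈ -24.500)
L + n*p(-4) = -49/2 + 143*(-4) = -49/2 - 572 = -1193/2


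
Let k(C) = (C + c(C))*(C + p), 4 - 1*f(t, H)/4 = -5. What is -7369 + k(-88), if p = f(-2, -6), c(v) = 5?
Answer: -3053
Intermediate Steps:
f(t, H) = 36 (f(t, H) = 16 - 4*(-5) = 16 + 20 = 36)
p = 36
k(C) = (5 + C)*(36 + C) (k(C) = (C + 5)*(C + 36) = (5 + C)*(36 + C))
-7369 + k(-88) = -7369 + (180 + (-88)² + 41*(-88)) = -7369 + (180 + 7744 - 3608) = -7369 + 4316 = -3053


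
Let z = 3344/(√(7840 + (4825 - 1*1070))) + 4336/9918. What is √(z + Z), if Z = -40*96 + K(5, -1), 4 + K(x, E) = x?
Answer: √(-156679925200660175 + 11771728021680*√11595)/6388845 ≈ 61.705*I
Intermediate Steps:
K(x, E) = -4 + x
Z = -3839 (Z = -40*96 + (-4 + 5) = -3840 + 1 = -3839)
z = 2168/4959 + 3344*√11595/11595 (z = 3344/(√(7840 + (4825 - 1070))) + 4336*(1/9918) = 3344/(√(7840 + 3755)) + 2168/4959 = 3344/(√11595) + 2168/4959 = 3344*(√11595/11595) + 2168/4959 = 3344*√11595/11595 + 2168/4959 = 2168/4959 + 3344*√11595/11595 ≈ 31.492)
√(z + Z) = √((2168/4959 + 3344*√11595/11595) - 3839) = √(-19035433/4959 + 3344*√11595/11595)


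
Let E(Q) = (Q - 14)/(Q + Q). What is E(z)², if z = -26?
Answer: 100/169 ≈ 0.59172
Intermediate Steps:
E(Q) = (-14 + Q)/(2*Q) (E(Q) = (-14 + Q)/((2*Q)) = (-14 + Q)*(1/(2*Q)) = (-14 + Q)/(2*Q))
E(z)² = ((½)*(-14 - 26)/(-26))² = ((½)*(-1/26)*(-40))² = (10/13)² = 100/169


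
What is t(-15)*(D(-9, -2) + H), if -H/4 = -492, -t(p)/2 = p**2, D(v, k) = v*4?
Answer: -869400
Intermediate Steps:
D(v, k) = 4*v
t(p) = -2*p**2
H = 1968 (H = -4*(-492) = 1968)
t(-15)*(D(-9, -2) + H) = (-2*(-15)**2)*(4*(-9) + 1968) = (-2*225)*(-36 + 1968) = -450*1932 = -869400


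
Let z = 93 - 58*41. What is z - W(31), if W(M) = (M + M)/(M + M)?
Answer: -2286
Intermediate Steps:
W(M) = 1 (W(M) = (2*M)/((2*M)) = (2*M)*(1/(2*M)) = 1)
z = -2285 (z = 93 - 2378 = -2285)
z - W(31) = -2285 - 1*1 = -2285 - 1 = -2286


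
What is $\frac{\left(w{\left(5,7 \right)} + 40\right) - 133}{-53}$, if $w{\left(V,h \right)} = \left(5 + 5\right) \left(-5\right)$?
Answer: $\frac{143}{53} \approx 2.6981$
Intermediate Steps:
$w{\left(V,h \right)} = -50$ ($w{\left(V,h \right)} = 10 \left(-5\right) = -50$)
$\frac{\left(w{\left(5,7 \right)} + 40\right) - 133}{-53} = \frac{\left(-50 + 40\right) - 133}{-53} = - \frac{-10 - 133}{53} = \left(- \frac{1}{53}\right) \left(-143\right) = \frac{143}{53}$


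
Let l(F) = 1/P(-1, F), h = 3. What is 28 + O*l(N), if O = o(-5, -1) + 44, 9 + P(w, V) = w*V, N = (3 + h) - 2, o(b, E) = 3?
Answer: 317/13 ≈ 24.385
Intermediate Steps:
N = 4 (N = (3 + 3) - 2 = 6 - 2 = 4)
P(w, V) = -9 + V*w (P(w, V) = -9 + w*V = -9 + V*w)
l(F) = 1/(-9 - F) (l(F) = 1/(-9 + F*(-1)) = 1/(-9 - F))
O = 47 (O = 3 + 44 = 47)
28 + O*l(N) = 28 + 47/(-9 - 1*4) = 28 + 47/(-9 - 4) = 28 + 47/(-13) = 28 + 47*(-1/13) = 28 - 47/13 = 317/13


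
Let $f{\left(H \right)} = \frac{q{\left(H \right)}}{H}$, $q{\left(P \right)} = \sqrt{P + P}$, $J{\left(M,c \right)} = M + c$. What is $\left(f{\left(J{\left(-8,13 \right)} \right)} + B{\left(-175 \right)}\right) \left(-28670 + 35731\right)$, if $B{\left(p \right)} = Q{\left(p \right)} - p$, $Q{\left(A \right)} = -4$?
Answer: $1207431 + \frac{7061 \sqrt{10}}{5} \approx 1.2119 \cdot 10^{6}$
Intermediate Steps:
$B{\left(p \right)} = -4 - p$
$q{\left(P \right)} = \sqrt{2} \sqrt{P}$ ($q{\left(P \right)} = \sqrt{2 P} = \sqrt{2} \sqrt{P}$)
$f{\left(H \right)} = \frac{\sqrt{2}}{\sqrt{H}}$ ($f{\left(H \right)} = \frac{\sqrt{2} \sqrt{H}}{H} = \frac{\sqrt{2}}{\sqrt{H}}$)
$\left(f{\left(J{\left(-8,13 \right)} \right)} + B{\left(-175 \right)}\right) \left(-28670 + 35731\right) = \left(\frac{\sqrt{2}}{\sqrt{-8 + 13}} - -171\right) \left(-28670 + 35731\right) = \left(\frac{\sqrt{2}}{\sqrt{5}} + \left(-4 + 175\right)\right) 7061 = \left(\sqrt{2} \frac{\sqrt{5}}{5} + 171\right) 7061 = \left(\frac{\sqrt{10}}{5} + 171\right) 7061 = \left(171 + \frac{\sqrt{10}}{5}\right) 7061 = 1207431 + \frac{7061 \sqrt{10}}{5}$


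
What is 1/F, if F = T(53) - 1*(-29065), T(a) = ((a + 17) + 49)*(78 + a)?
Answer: 1/44654 ≈ 2.2394e-5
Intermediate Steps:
T(a) = (66 + a)*(78 + a) (T(a) = ((17 + a) + 49)*(78 + a) = (66 + a)*(78 + a))
F = 44654 (F = (5148 + 53² + 144*53) - 1*(-29065) = (5148 + 2809 + 7632) + 29065 = 15589 + 29065 = 44654)
1/F = 1/44654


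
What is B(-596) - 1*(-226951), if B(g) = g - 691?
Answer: 225664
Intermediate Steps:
B(g) = -691 + g
B(-596) - 1*(-226951) = (-691 - 596) - 1*(-226951) = -1287 + 226951 = 225664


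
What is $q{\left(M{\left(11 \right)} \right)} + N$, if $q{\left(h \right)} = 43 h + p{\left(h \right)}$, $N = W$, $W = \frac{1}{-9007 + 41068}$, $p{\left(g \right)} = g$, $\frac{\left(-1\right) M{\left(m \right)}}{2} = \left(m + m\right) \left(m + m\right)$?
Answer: $- \frac{1365542111}{32061} \approx -42592.0$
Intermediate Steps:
$M{\left(m \right)} = - 8 m^{2}$ ($M{\left(m \right)} = - 2 \left(m + m\right) \left(m + m\right) = - 2 \cdot 2 m 2 m = - 2 \cdot 4 m^{2} = - 8 m^{2}$)
$W = \frac{1}{32061} \approx 3.1191 \cdot 10^{-5}$
$N = \frac{1}{32061} \approx 3.1191 \cdot 10^{-5}$
$q{\left(h \right)} = 44 h$ ($q{\left(h \right)} = 43 h + h = 44 h$)
$q{\left(M{\left(11 \right)} \right)} + N = 44 \left(- 8 \cdot 11^{2}\right) + \frac{1}{32061} = 44 \left(\left(-8\right) 121\right) + \frac{1}{32061} = 44 \left(-968\right) + \frac{1}{32061} = -42592 + \frac{1}{32061} = - \frac{1365542111}{32061}$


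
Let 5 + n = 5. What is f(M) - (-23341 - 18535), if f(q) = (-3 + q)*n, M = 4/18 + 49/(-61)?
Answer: 41876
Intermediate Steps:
n = 0 (n = -5 + 5 = 0)
M = -319/549 (M = 4*(1/18) + 49*(-1/61) = 2/9 - 49/61 = -319/549 ≈ -0.58106)
f(q) = 0 (f(q) = (-3 + q)*0 = 0)
f(M) - (-23341 - 18535) = 0 - (-23341 - 18535) = 0 - 1*(-41876) = 0 + 41876 = 41876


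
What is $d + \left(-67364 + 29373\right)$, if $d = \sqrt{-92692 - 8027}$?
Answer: $-37991 + 57 i \sqrt{31} \approx -37991.0 + 317.36 i$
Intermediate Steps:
$d = 57 i \sqrt{31}$ ($d = \sqrt{-100719} = 57 i \sqrt{31} \approx 317.36 i$)
$d + \left(-67364 + 29373\right) = 57 i \sqrt{31} + \left(-67364 + 29373\right) = 57 i \sqrt{31} - 37991 = -37991 + 57 i \sqrt{31}$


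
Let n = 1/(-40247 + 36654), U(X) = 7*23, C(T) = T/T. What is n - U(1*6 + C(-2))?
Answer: -578474/3593 ≈ -161.00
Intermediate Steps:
C(T) = 1
U(X) = 161
n = -1/3593 (n = 1/(-3593) = -1/3593 ≈ -0.00027832)
n - U(1*6 + C(-2)) = -1/3593 - 1*161 = -1/3593 - 161 = -578474/3593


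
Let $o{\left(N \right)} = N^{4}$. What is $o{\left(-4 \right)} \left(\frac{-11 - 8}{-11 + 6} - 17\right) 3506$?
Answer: $- \frac{59237376}{5} \approx -1.1847 \cdot 10^{7}$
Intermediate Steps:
$o{\left(-4 \right)} \left(\frac{-11 - 8}{-11 + 6} - 17\right) 3506 = \left(-4\right)^{4} \left(\frac{-11 - 8}{-11 + 6} - 17\right) 3506 = 256 \left(- \frac{19}{-5} - 17\right) 3506 = 256 \left(\left(-19\right) \left(- \frac{1}{5}\right) - 17\right) 3506 = 256 \left(\frac{19}{5} - 17\right) 3506 = 256 \left(- \frac{66}{5}\right) 3506 = \left(- \frac{16896}{5}\right) 3506 = - \frac{59237376}{5}$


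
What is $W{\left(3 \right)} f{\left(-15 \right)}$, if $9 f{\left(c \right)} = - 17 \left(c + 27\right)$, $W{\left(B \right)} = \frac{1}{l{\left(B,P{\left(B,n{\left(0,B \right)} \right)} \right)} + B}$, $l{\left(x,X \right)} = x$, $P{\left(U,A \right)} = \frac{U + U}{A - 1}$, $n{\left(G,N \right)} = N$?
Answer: $- \frac{34}{9} \approx -3.7778$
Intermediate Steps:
$P{\left(U,A \right)} = \frac{2 U}{-1 + A}$
$W{\left(B \right)} = \frac{1}{2 B}$ ($W{\left(B \right)} = \frac{1}{B + B} = \frac{1}{2 B}$)
$f{\left(c \right)} = -51 - \frac{17 c}{9}$ ($f{\left(c \right)} = \frac{\left(-17\right) \left(c + 27\right)}{9} = \frac{\left(-17\right) \left(27 + c\right)}{9} = \frac{-459 - 17 c}{9} = -51 - \frac{17 c}{9}$)
$W{\left(3 \right)} f{\left(-15 \right)} = \frac{1}{2 \cdot 3} \left(-51 - - \frac{85}{3}\right) = \frac{1}{2} \cdot \frac{1}{3} \left(-51 + \frac{85}{3}\right) = \frac{1}{6} \left(- \frac{68}{3}\right) = - \frac{34}{9}$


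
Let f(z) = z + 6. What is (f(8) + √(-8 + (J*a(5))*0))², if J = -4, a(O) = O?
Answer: 188 + 56*I*√2 ≈ 188.0 + 79.196*I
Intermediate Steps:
f(z) = 6 + z
(f(8) + √(-8 + (J*a(5))*0))² = ((6 + 8) + √(-8 - 4*5*0))² = (14 + √(-8 - 20*0))² = (14 + √(-8 + 0))² = (14 + √(-8))² = (14 + 2*I*√2)²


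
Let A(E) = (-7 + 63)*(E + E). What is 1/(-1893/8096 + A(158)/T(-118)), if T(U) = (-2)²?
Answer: 8096/35814811 ≈ 0.00022605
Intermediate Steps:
T(U) = 4
A(E) = 112*E (A(E) = 56*(2*E) = 112*E)
1/(-1893/8096 + A(158)/T(-118)) = 1/(-1893/8096 + (112*158)/4) = 1/(-1893*1/8096 + 17696*(¼)) = 1/(-1893/8096 + 4424) = 1/(35814811/8096) = 8096/35814811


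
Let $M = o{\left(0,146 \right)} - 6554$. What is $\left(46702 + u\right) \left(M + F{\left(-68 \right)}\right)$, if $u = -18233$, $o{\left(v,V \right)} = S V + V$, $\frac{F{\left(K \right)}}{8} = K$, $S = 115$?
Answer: $280078022$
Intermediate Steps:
$F{\left(K \right)} = 8 K$
$o{\left(v,V \right)} = 116 V$ ($o{\left(v,V \right)} = 115 V + V = 116 V$)
$M = 10382$ ($M = 116 \cdot 146 - 6554 = 16936 - 6554 = 10382$)
$\left(46702 + u\right) \left(M + F{\left(-68 \right)}\right) = \left(46702 - 18233\right) \left(10382 + 8 \left(-68\right)\right) = 28469 \left(10382 - 544\right) = 28469 \cdot 9838 = 280078022$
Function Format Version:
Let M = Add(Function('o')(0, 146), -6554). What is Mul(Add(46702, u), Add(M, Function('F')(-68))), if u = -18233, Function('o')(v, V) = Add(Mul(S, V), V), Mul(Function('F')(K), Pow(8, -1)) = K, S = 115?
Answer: 280078022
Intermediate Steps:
Function('F')(K) = Mul(8, K)
Function('o')(v, V) = Mul(116, V) (Function('o')(v, V) = Add(Mul(115, V), V) = Mul(116, V))
M = 10382 (M = Add(Mul(116, 146), -6554) = Add(16936, -6554) = 10382)
Mul(Add(46702, u), Add(M, Function('F')(-68))) = Mul(Add(46702, -18233), Add(10382, Mul(8, -68))) = Mul(28469, Add(10382, -544)) = Mul(28469, 9838) = 280078022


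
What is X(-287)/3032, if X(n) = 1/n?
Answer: -1/870184 ≈ -1.1492e-6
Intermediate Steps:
X(-287)/3032 = 1/(-287*3032) = -1/287*1/3032 = -1/870184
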